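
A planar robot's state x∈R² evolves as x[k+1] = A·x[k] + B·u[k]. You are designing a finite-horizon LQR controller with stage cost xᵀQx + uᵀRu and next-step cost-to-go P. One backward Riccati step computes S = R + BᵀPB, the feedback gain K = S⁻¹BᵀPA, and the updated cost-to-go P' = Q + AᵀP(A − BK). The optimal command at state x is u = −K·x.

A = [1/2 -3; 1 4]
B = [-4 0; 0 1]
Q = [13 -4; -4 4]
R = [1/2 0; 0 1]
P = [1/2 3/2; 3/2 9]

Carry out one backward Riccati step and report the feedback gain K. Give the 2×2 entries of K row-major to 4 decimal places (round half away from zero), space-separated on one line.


BᵀP = [-2.0000 -6.0000; 1.5000 9.0000]
S = R + BᵀPB = [1/2 0; 0 1] + [8.0000 -6.0000; -6.0000 9.0000] = [8.5000 -6.0000; -6.0000 10.0000]
BᵀPA = [-7.0000 -18.0000; 9.7500 31.5000]
K = S⁻¹·BᵀPA = [-0.2347 0.1837; 0.8342 3.2602]
A−BK = [-0.4388 -2.2653; 0.1658 0.7398]
AᵀP(A−BK) = [0.8489 3.2487; 3.2487 13.1097]
P' = Q + AᵀP(A−BK) = [13.8489 -0.7513; -0.7513 17.1097]
tr(P') = 30.9585

-0.2347 0.1837 0.8342 3.2602


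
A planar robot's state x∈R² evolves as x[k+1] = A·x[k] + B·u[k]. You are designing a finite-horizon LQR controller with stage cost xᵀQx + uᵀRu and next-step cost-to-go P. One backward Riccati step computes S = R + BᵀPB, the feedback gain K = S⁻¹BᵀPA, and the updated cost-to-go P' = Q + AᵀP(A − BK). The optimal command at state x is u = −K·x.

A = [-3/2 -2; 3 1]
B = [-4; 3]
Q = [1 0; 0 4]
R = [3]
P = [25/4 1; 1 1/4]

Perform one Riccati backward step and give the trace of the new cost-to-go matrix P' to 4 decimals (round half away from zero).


BᵀP = [-22.0000 -3.2500]
S = R + BᵀPB = [3] + [78.2500] = [81.2500]
BᵀPA = [23.2500 40.7500]
K = S⁻¹·BᵀPA = [0.2862 0.5015]
A−BK = [-0.3554 0.0062; 2.1415 -0.5046]
AᵀP(A−BK) = [0.6594 0.3392; 0.3392 0.8123]
P' = Q + AᵀP(A−BK) = [1.6594 0.3392; 0.3392 4.8123]
tr(P') = 6.4717

6.4717


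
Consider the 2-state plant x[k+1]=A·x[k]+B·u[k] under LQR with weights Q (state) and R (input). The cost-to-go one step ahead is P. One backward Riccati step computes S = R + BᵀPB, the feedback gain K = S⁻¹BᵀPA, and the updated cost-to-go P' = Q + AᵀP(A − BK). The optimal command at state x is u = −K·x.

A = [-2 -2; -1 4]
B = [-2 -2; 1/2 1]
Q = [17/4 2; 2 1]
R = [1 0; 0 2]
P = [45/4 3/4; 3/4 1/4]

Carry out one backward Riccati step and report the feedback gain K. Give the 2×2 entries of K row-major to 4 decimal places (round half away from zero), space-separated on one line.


BᵀP = [-22.1250 -1.3750; -21.7500 -1.2500]
S = R + BᵀPB = [1 0; 0 2] + [43.5625 42.8750; 42.8750 42.2500] = [44.5625 42.8750; 42.8750 44.2500]
BᵀPA = [45.6250 38.7500; 44.7500 38.5000]
K = S⁻¹·BᵀPA = [0.7502 0.4790; 0.2844 0.4060]
A−BK = [0.0692 -0.2301; -1.6595 3.3545]
AᵀP(A−BK) = [1.2947 -0.5201; -0.5201 2.8101]
P' = Q + AᵀP(A−BK) = [5.5447 1.4799; 1.4799 3.8101]
tr(P') = 9.3548

0.7502 0.4790 0.2844 0.4060


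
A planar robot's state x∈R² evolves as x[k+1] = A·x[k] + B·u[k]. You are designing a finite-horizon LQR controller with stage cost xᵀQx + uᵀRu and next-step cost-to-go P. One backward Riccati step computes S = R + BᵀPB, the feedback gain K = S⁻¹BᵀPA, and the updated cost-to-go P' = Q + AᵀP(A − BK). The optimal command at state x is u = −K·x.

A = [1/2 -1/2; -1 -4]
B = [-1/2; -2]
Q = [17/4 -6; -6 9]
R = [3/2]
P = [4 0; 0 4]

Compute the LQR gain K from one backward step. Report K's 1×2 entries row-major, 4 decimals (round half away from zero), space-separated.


BᵀP = [-2.0000 -8.0000]
S = R + BᵀPB = [3/2] + [17.0000] = [18.5000]
BᵀPA = [7.0000 33.0000]
K = S⁻¹·BᵀPA = [0.3784 1.7838]
A−BK = [0.6892 0.3919; -0.2432 -0.4324]
AᵀP(A−BK) = [2.3514 2.5135; 2.5135 6.1351]
P' = Q + AᵀP(A−BK) = [6.6014 -3.4865; -3.4865 15.1351]
tr(P') = 21.7365

0.3784 1.7838


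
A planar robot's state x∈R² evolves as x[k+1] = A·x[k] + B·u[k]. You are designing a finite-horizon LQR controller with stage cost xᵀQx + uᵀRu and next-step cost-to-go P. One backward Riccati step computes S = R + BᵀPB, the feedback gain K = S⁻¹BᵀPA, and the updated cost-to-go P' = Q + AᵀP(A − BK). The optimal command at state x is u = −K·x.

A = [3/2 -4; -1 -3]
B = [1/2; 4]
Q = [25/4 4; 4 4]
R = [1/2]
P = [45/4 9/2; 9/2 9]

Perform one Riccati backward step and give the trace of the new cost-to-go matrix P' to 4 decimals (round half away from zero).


BᵀP = [23.6250 38.2500]
S = R + BᵀPB = [1/2] + [164.8125] = [165.3125]
BᵀPA = [-2.8125 -209.2500]
K = S⁻¹·BᵀPA = [-0.0170 -1.2658]
A−BK = [1.5085 -3.3671; -0.9319 2.0631]
AᵀP(A−BK) = [20.7647 -46.3100; -46.3100 104.1346]
P' = Q + AᵀP(A−BK) = [27.0147 -42.3100; -42.3100 108.1346]
tr(P') = 135.1492

135.1492


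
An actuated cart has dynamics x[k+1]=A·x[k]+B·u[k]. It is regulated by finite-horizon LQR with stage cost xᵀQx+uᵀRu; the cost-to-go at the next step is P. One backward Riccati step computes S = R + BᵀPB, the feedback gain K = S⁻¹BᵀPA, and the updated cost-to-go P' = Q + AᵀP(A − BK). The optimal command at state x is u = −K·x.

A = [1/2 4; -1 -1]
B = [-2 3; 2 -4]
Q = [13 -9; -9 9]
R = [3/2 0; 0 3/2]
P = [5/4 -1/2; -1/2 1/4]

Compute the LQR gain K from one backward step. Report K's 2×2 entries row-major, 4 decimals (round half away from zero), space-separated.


BᵀP = [-3.5000 1.5000; 5.7500 -2.5000]
S = R + BᵀPB = [3/2 0; 0 3/2] + [10.0000 -16.5000; -16.5000 27.2500] = [11.5000 -16.5000; -16.5000 28.7500]
BᵀPA = [-3.2500 -15.5000; 5.3750 25.5000]
K = S⁻¹·BᵀPA = [-0.0814 -0.4261; 0.1403 0.6424]
A−BK = [-0.0835 1.2206; -0.2762 2.4218]
AᵀP(A−BK) = [0.0442 0.1622; 0.1622 1.2639]
P' = Q + AᵀP(A−BK) = [13.0442 -8.8378; -8.8378 10.2639]
tr(P') = 23.3081

-0.0814 -0.4261 0.1403 0.6424


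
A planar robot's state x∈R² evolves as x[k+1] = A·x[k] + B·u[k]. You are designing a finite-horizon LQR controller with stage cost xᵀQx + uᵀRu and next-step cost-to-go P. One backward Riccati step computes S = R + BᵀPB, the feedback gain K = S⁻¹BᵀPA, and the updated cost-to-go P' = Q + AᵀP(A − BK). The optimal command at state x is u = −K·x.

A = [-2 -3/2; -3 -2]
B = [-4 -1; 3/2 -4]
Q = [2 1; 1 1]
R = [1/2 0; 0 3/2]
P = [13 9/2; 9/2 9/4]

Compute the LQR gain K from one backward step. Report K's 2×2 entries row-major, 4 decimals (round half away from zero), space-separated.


BᵀP = [-45.2500 -14.6250; -31.0000 -13.5000]
S = R + BᵀPB = [1/2 0; 0 3/2] + [159.0625 103.7500; 103.7500 85.0000] = [159.5625 103.7500; 103.7500 86.5000]
BᵀPA = [134.3750 97.1250; 102.5000 73.5000]
K = S⁻¹·BᵀPA = [0.3256 0.2553; 0.7945 0.5435]
A−BK = [0.0967 0.0648; -0.3104 -0.2091]
AᵀP(A−BK) = [1.0680 0.7352; 0.7352 0.5067]
P' = Q + AᵀP(A−BK) = [3.0680 1.7352; 1.7352 1.5067]
tr(P') = 4.5747

0.3256 0.2553 0.7945 0.5435


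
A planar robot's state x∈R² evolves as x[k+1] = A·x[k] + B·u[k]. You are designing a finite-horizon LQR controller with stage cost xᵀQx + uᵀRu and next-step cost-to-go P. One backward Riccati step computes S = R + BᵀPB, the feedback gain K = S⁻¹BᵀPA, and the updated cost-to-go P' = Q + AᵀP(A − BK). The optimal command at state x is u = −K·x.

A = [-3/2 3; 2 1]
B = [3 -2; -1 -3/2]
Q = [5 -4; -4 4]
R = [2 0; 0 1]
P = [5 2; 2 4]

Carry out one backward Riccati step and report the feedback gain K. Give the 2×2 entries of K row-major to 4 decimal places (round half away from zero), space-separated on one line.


-0.8350 0.3777 -0.5885 -0.9059

BᵀP = [13.0000 2.0000; -13.0000 -10.0000]
S = R + BᵀPB = [2 0; 0 1] + [37.0000 -29.0000; -29.0000 41.0000] = [39.0000 -29.0000; -29.0000 42.0000]
BᵀPA = [-15.5000 41.0000; -0.5000 -49.0000]
K = S⁻¹·BᵀPA = [-0.8350 0.3777; -0.5885 -0.9059]
A−BK = [-0.1719 0.0552; 0.2823 0.0188]
AᵀP(A−BK) = [2.0132 -0.0991; -0.0991 1.1267]
P' = Q + AᵀP(A−BK) = [7.0132 -4.0991; -4.0991 5.1267]
tr(P') = 12.1399


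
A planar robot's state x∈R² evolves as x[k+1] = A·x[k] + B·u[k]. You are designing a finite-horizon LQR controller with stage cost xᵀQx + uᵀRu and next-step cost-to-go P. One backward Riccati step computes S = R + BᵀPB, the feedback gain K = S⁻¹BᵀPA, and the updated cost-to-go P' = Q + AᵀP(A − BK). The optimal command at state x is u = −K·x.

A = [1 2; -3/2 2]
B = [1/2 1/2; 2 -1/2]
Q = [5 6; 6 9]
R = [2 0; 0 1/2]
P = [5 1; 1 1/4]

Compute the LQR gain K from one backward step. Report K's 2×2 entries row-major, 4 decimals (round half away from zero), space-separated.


0.2766 1.1915 0.7264 2.0304

BᵀP = [4.5000 1.0000; 2.0000 0.3750]
S = R + BᵀPB = [2 0; 0 1/2] + [4.2500 1.7500; 1.7500 0.8125] = [6.2500 1.7500; 1.7500 1.3125]
BᵀPA = [3.0000 11.0000; 1.4375 4.7500]
K = S⁻¹·BᵀPA = [0.2766 1.1915; 0.7264 2.0304]
A−BK = [0.4985 0.3891; -1.6900 0.6322]
AᵀP(A−BK) = [0.6884 1.7568; 1.7568 6.2492]
P' = Q + AᵀP(A−BK) = [5.6884 7.7568; 7.7568 15.2492]
tr(P') = 20.9377


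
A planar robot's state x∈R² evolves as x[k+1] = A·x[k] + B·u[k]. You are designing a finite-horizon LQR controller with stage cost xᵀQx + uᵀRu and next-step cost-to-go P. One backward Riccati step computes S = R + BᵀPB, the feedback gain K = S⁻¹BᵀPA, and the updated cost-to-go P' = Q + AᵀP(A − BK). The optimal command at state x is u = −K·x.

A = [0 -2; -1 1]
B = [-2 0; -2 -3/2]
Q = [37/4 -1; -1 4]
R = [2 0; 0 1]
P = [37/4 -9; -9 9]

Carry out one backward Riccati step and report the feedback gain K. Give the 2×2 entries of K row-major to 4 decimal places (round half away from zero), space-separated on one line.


BᵀP = [-0.5000 0.0000; 13.5000 -13.5000]
S = R + BᵀPB = [2 0; 0 1] + [1.0000 0.0000; 0.0000 20.2500] = [3.0000 0.0000; 0.0000 21.2500]
BᵀPA = [0.0000 1.0000; 13.5000 -40.5000]
K = S⁻¹·BᵀPA = [0.0000 0.3333; 0.6353 -1.9059]
A−BK = [0.0000 -1.3333; -0.0471 -1.1922]
AᵀP(A−BK) = [0.4235 -1.2706; -1.2706 4.4784]
P' = Q + AᵀP(A−BK) = [9.6735 -2.2706; -2.2706 8.4784]
tr(P') = 18.1520

0.0000 0.3333 0.6353 -1.9059


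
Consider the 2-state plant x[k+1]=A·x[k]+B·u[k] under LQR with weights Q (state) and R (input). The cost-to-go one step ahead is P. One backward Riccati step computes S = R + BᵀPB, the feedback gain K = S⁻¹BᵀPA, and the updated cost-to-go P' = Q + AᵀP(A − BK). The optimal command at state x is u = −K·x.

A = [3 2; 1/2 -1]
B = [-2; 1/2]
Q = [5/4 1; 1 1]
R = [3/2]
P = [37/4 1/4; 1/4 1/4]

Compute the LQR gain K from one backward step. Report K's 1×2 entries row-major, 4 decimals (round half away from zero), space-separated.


-1.4532 -0.9557

BᵀP = [-18.3750 -0.3750]
S = R + BᵀPB = [3/2] + [36.5625] = [38.0625]
BᵀPA = [-55.3125 -36.3750]
K = S⁻¹·BᵀPA = [-1.4532 -0.9557]
A−BK = [0.0936 0.0887; 1.2266 -0.5222]
AᵀP(A−BK) = [3.6823 2.0148; 2.0148 1.4877]
P' = Q + AᵀP(A−BK) = [4.9323 3.0148; 3.0148 2.4877]
tr(P') = 7.4200


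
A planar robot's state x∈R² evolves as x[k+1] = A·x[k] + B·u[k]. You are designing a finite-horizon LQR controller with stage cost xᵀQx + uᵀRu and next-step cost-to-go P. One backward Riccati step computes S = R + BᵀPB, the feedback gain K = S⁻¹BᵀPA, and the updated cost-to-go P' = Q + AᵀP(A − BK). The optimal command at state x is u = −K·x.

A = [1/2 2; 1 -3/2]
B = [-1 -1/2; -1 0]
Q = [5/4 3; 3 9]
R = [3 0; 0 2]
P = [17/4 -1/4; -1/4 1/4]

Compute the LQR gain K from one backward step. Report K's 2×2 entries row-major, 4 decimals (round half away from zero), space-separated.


-0.2437 -0.8961 -0.1470 -0.8638

BᵀP = [-4.0000 0.0000; -2.1250 0.1250]
S = R + BᵀPB = [3 0; 0 2] + [4.0000 2.0000; 2.0000 1.0625] = [7.0000 2.0000; 2.0000 3.0625]
BᵀPA = [-2.0000 -8.0000; -0.9375 -4.4375]
K = S⁻¹·BᵀPA = [-0.2437 -0.8961; -0.1470 -0.8638]
A−BK = [0.1828 0.6720; 0.7563 -2.3961]
AᵀP(A−BK) = [0.4373 0.9606; 0.9606 8.0609]
P' = Q + AᵀP(A−BK) = [1.6873 3.9606; 3.9606 17.0609]
tr(P') = 18.7482


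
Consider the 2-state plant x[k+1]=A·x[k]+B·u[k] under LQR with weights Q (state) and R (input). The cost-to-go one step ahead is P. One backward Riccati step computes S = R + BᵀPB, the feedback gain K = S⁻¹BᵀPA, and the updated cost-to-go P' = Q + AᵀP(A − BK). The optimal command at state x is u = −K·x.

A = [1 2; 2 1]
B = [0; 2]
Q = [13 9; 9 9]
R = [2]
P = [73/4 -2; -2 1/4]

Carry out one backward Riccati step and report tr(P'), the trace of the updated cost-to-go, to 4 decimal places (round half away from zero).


76.7500

BᵀP = [-4.0000 0.5000]
S = R + BᵀPB = [2] + [1.0000] = [3.0000]
BᵀPA = [-3.0000 -7.5000]
K = S⁻¹·BᵀPA = [-1.0000 -2.5000]
A−BK = [1.0000 2.0000; 4.0000 6.0000]
AᵀP(A−BK) = [8.2500 19.5000; 19.5000 46.5000]
P' = Q + AᵀP(A−BK) = [21.2500 28.5000; 28.5000 55.5000]
tr(P') = 76.7500


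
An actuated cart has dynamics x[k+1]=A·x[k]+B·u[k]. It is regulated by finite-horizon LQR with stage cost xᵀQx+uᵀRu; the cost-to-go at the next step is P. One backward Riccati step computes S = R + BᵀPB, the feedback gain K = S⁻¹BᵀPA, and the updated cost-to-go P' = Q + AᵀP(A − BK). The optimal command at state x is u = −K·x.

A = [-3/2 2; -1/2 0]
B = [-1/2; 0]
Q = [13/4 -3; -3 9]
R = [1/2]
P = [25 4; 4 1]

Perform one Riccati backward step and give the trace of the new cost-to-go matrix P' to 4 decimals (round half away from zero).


BᵀP = [-12.5000 -2.0000]
S = R + BᵀPB = [1/2] + [6.2500] = [6.7500]
BᵀPA = [19.7500 -25.0000]
K = S⁻¹·BᵀPA = [2.9259 -3.7037]
A−BK = [-0.0370 0.1481; -0.5000 0.0000]
AᵀP(A−BK) = [4.7130 -5.8519; -5.8519 7.4074]
P' = Q + AᵀP(A−BK) = [7.9630 -8.8519; -8.8519 16.4074]
tr(P') = 24.3704

24.3704


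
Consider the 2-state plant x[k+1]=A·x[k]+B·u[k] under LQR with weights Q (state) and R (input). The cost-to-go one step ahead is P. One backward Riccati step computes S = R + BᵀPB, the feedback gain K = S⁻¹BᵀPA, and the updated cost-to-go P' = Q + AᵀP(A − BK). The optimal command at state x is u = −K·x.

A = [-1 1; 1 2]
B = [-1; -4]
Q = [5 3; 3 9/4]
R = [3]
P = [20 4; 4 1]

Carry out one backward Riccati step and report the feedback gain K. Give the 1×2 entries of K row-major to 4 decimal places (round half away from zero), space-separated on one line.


0.3944 -0.7324

BᵀP = [-36.0000 -8.0000]
S = R + BᵀPB = [3] + [68.0000] = [71.0000]
BᵀPA = [28.0000 -52.0000]
K = S⁻¹·BᵀPA = [0.3944 -0.7324]
A−BK = [-0.6056 0.2676; 2.5775 -0.9296]
AᵀP(A−BK) = [1.9577 -1.4930; -1.4930 1.9155]
P' = Q + AᵀP(A−BK) = [6.9577 1.5070; 1.5070 4.1655]
tr(P') = 11.1232


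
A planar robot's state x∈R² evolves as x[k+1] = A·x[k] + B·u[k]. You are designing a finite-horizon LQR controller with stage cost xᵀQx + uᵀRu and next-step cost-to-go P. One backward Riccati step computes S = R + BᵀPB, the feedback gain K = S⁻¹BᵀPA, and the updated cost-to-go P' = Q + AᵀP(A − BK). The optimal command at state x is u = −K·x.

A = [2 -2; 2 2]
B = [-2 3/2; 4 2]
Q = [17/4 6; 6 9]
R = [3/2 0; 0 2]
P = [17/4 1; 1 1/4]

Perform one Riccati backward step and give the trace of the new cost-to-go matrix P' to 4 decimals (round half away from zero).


16.2592

BᵀP = [-4.5000 -1.0000; 8.3750 2.0000]
S = R + BᵀPB = [3/2 0; 0 2] + [5.0000 -8.7500; -8.7500 16.5625] = [6.5000 -8.7500; -8.7500 18.5625]
BᵀPA = [-11.0000 7.0000; 20.7500 -12.7500]
K = S⁻¹·BᵀPA = [-0.5131 0.4167; 0.8760 -0.4904]
A−BK = [-0.3402 -0.4309; 2.3005 1.3140]
AᵀP(A−BK) = [2.1793 -1.2395; -1.2395 0.8299]
P' = Q + AᵀP(A−BK) = [6.4293 4.7605; 4.7605 9.8299]
tr(P') = 16.2592


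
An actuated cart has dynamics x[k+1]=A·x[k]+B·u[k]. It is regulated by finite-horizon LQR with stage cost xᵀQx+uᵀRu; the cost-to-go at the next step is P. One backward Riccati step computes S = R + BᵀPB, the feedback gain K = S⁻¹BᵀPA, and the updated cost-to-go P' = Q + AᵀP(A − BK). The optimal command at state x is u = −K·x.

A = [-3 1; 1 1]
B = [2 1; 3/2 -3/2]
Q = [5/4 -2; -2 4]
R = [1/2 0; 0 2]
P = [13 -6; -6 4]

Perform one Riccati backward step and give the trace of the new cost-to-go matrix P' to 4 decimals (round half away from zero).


9.4778

BᵀP = [17.0000 -6.0000; 22.0000 -12.0000]
S = R + BᵀPB = [1/2 0; 0 2] + [25.0000 26.0000; 26.0000 40.0000] = [25.5000 26.0000; 26.0000 42.0000]
BᵀPA = [-57.0000 11.0000; -78.0000 10.0000]
K = S⁻¹·BᵀPA = [-0.9266 0.5114; -1.2835 -0.0785]
A−BK = [0.1367 0.0557; 0.4646 0.1152]
AᵀP(A−BK) = [4.0684 0.0278; 0.0278 0.1595]
P' = Q + AᵀP(A−BK) = [5.3184 -1.9722; -1.9722 4.1595]
tr(P') = 9.4778


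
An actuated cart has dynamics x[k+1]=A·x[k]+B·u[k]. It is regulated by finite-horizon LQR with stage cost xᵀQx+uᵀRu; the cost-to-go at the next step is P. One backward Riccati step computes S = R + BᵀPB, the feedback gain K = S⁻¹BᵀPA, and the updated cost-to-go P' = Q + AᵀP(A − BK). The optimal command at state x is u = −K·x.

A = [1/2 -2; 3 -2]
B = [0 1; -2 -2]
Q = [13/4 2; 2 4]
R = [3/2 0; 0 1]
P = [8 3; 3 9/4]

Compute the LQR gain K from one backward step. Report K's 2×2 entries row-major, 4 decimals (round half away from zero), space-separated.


BᵀP = [-6.0000 -4.5000; 2.0000 -1.5000]
S = R + BᵀPB = [3/2 0; 0 1] + [9.0000 3.0000; 3.0000 5.0000] = [10.5000 3.0000; 3.0000 6.0000]
BᵀPA = [-16.5000 21.0000; -3.5000 -1.0000]
K = S⁻¹·BᵀPA = [-1.6389 2.3889; 0.2361 -1.3611]
A−BK = [0.2639 -0.6389; 0.1944 0.0556]
AᵀP(A−BK) = [5.0347 -7.8472; -7.8472 13.4722]
P' = Q + AᵀP(A−BK) = [8.2847 -5.8472; -5.8472 17.4722]
tr(P') = 25.7569

-1.6389 2.3889 0.2361 -1.3611


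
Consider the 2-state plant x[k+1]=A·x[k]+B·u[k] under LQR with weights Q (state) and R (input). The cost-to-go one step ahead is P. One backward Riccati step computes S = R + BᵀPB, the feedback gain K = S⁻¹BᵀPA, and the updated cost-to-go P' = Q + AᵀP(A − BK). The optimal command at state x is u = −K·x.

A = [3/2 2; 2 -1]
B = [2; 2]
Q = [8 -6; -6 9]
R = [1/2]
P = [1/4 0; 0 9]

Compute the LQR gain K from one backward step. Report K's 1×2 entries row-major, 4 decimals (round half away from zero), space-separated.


BᵀP = [0.5000 18.0000]
S = R + BᵀPB = [1/2] + [37.0000] = [37.5000]
BᵀPA = [36.7500 -17.0000]
K = S⁻¹·BᵀPA = [0.9800 -0.4533]
A−BK = [-0.4600 2.9067; 0.0400 -0.0933]
AᵀP(A−BK) = [0.5475 -0.5900; -0.5900 2.2933]
P' = Q + AᵀP(A−BK) = [8.5475 -6.5900; -6.5900 11.2933]
tr(P') = 19.8408

0.9800 -0.4533


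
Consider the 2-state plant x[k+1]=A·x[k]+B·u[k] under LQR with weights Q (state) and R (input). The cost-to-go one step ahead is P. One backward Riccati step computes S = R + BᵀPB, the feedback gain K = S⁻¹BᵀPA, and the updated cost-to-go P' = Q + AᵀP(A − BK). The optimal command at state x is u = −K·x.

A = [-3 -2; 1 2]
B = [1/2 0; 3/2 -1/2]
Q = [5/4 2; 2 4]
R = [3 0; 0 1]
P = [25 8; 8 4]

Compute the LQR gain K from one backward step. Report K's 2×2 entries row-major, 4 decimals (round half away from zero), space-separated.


-2.1690 -1.0704 -0.4225 -0.6761

BᵀP = [24.5000 10.0000; -4.0000 -2.0000]
S = R + BᵀPB = [3 0; 0 1] + [27.2500 -5.0000; -5.0000 1.0000] = [30.2500 -5.0000; -5.0000 2.0000]
BᵀPA = [-63.5000 -29.0000; 10.0000 4.0000]
K = S⁻¹·BᵀPA = [-2.1690 -1.0704; -0.4225 -0.6761]
A−BK = [-1.9155 -1.4648; 4.0423 3.2676]
AᵀP(A−BK) = [47.4930 32.7887; 32.7887 23.6620]
P' = Q + AᵀP(A−BK) = [48.7430 34.7887; 34.7887 27.6620]
tr(P') = 76.4049


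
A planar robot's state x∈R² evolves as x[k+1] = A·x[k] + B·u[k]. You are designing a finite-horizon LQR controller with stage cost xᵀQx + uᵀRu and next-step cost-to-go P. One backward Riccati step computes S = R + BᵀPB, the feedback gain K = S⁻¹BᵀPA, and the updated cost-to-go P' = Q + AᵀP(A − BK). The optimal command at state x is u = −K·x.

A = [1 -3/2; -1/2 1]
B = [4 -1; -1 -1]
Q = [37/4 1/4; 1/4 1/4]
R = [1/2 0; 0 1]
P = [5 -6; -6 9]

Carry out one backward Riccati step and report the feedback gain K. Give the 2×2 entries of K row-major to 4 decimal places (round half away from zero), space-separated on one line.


0.3026 -0.5076 0.1272 -0.3157

BᵀP = [26.0000 -33.0000; 1.0000 -3.0000]
S = R + BᵀPB = [1/2 0; 0 1] + [137.0000 7.0000; 7.0000 2.0000] = [137.5000 7.0000; 7.0000 3.0000]
BᵀPA = [42.5000 -72.0000; 2.5000 -4.5000]
K = S⁻¹·BᵀPA = [0.3026 -0.5076; 0.1272 -0.3157]
A−BK = [-0.0832 0.2146; -0.0702 0.1768]
AᵀP(A−BK) = [0.0708 -0.1393; -0.1393 0.2847]
P' = Q + AᵀP(A−BK) = [9.3208 0.1107; 0.1107 0.5347]
tr(P') = 9.8556


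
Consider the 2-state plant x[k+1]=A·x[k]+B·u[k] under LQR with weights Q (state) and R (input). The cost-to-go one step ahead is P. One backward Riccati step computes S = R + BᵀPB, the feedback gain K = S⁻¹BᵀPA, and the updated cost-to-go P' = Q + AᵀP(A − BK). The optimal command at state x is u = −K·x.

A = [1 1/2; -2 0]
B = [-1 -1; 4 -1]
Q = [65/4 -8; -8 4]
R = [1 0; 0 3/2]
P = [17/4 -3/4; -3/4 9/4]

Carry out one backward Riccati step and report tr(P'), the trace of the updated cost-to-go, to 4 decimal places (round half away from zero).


BᵀP = [-7.2500 9.7500; -3.5000 -1.5000]
S = R + BᵀPB = [1 0; 0 3/2] + [46.2500 -2.5000; -2.5000 5.0000] = [47.2500 -2.5000; -2.5000 6.5000]
BᵀPA = [-26.7500 -3.6250; -0.5000 -1.7500]
K = S⁻¹·BᵀPA = [-0.5821 -0.0929; -0.3008 -0.3049]
A−BK = [0.1172 0.1022; 0.0274 0.0665]
AᵀP(A−BK) = [0.5297 0.2387; 0.2387 0.1923]
P' = Q + AᵀP(A−BK) = [16.7797 -7.7613; -7.7613 4.1923]
tr(P') = 20.9720

20.9720


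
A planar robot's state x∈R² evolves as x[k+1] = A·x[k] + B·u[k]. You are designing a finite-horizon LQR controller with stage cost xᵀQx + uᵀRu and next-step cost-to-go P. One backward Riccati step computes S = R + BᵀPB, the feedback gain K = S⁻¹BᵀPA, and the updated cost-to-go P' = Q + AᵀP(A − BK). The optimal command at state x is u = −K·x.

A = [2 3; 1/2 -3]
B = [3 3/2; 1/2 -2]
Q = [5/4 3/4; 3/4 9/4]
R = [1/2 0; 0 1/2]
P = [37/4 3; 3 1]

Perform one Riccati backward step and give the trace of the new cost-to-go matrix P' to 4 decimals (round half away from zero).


BᵀP = [29.2500 9.5000; 7.8750 2.5000]
S = R + BᵀPB = [1/2 0; 0 1/2] + [92.5000 24.8750; 24.8750 6.8125] = [93.0000 24.8750; 24.8750 7.3125]
BᵀPA = [63.2500 59.2500; 17.0000 16.1250]
K = S⁻¹·BᵀPA = [0.6467 0.5246; 0.1249 0.4206]
A−BK = [-0.1275 0.7953; 0.4265 -2.4211]
AᵀP(A−BK) = [0.2229 0.1690; 0.1690 0.3854]
P' = Q + AᵀP(A−BK) = [1.4729 0.9190; 0.9190 2.6354]
tr(P') = 4.1083

4.1083


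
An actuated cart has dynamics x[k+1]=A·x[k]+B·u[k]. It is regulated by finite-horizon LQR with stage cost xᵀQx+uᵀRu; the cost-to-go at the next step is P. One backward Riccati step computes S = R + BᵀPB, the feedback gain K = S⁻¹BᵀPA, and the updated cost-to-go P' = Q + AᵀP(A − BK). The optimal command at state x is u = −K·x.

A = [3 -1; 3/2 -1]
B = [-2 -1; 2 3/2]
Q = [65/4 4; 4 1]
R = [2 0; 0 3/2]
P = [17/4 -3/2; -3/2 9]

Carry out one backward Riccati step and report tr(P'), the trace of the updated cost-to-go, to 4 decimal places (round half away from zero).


60.6729

BᵀP = [-11.5000 21.0000; -6.5000 15.0000]
S = R + BᵀPB = [2 0; 0 3/2] + [65.0000 43.0000; 43.0000 29.0000] = [67.0000 43.0000; 43.0000 30.5000]
BᵀPA = [-3.0000 -9.5000; 3.0000 -8.5000]
K = S⁻¹·BᵀPA = [-1.1337 0.3895; 1.6967 -0.8278]
A−BK = [2.4293 -1.0488; 1.2224 -0.5373]
AᵀP(A−BK) = [36.5090 -15.8483; -15.8483 6.9139]
P' = Q + AᵀP(A−BK) = [52.7590 -11.8483; -11.8483 7.9139]
tr(P') = 60.6729


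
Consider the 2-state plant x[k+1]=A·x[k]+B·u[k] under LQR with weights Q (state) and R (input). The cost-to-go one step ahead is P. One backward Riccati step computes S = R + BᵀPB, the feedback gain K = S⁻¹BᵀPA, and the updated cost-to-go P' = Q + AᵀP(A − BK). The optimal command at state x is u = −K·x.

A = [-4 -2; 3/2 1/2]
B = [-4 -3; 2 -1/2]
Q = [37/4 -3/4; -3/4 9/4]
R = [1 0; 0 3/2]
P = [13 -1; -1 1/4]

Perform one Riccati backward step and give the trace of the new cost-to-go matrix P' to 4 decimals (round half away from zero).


BᵀP = [-54.0000 4.5000; -38.5000 2.8750]
S = R + BᵀPB = [1 0; 0 3/2] + [225.0000 159.7500; 159.7500 114.0625] = [226.0000 159.7500; 159.7500 115.5625]
BᵀPA = [222.7500 110.2500; 158.3125 78.4375]
K = S⁻¹·BᵀPA = [0.7556 0.3524; 0.3254 0.1917]
A−BK = [-0.0014 -0.0156; 0.1516 -0.1089]
AᵀP(A−BK) = [0.7359 0.3582; 0.3582 0.1820]
P' = Q + AᵀP(A−BK) = [9.9859 -0.3918; -0.3918 2.4320]
tr(P') = 12.4179

12.4179


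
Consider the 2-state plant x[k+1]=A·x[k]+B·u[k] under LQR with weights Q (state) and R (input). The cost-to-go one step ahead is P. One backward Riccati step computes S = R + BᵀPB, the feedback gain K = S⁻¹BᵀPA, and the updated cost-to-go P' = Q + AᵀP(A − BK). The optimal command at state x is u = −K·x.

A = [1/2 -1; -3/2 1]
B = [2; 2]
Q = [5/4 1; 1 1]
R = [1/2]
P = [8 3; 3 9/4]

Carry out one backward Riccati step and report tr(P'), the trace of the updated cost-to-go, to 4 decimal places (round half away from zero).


6.6990

BᵀP = [22.0000 10.5000]
S = R + BᵀPB = [1/2] + [65.0000] = [65.5000]
BᵀPA = [-4.7500 -11.5000]
K = S⁻¹·BᵀPA = [-0.0725 -0.1756]
A−BK = [0.6450 -0.6489; -1.3550 1.3511]
AᵀP(A−BK) = [2.2180 -2.2090; -2.2090 2.2309]
P' = Q + AᵀP(A−BK) = [3.4680 -1.2090; -1.2090 3.2309]
tr(P') = 6.6990


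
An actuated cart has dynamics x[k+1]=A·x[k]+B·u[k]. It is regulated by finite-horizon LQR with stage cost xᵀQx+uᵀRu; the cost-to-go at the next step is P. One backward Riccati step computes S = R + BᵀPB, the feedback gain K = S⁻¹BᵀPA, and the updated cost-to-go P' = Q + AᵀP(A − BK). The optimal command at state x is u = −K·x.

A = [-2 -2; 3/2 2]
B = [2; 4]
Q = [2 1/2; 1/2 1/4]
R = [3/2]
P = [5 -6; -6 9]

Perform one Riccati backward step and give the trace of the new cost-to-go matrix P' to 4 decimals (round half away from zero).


BᵀP = [-14.0000 24.0000]
S = R + BᵀPB = [3/2] + [68.0000] = [69.5000]
BᵀPA = [64.0000 76.0000]
K = S⁻¹·BᵀPA = [0.9209 1.0935]
A−BK = [-3.8417 -4.1871; -2.1835 -2.3741]
AᵀP(A−BK) = [17.3147 19.0144; 19.0144 20.8921]
P' = Q + AᵀP(A−BK) = [19.3147 19.5144; 19.5144 21.1421]
tr(P') = 40.4568

40.4568


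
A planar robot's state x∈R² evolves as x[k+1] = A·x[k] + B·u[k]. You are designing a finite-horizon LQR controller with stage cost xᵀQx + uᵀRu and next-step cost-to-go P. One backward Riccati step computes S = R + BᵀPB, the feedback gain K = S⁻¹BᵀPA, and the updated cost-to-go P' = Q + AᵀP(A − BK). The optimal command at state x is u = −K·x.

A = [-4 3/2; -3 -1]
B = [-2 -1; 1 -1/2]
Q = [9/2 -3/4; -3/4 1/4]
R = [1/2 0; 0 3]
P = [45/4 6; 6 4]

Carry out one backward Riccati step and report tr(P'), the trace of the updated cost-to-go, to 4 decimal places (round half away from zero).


BᵀP = [-16.5000 -8.0000; -14.2500 -8.0000]
S = R + BᵀPB = [1/2 0; 0 3] + [25.0000 20.5000; 20.5000 18.2500] = [25.5000 20.5000; 20.5000 21.2500]
BᵀPA = [90.0000 -16.7500; 81.0000 -13.3750]
K = S⁻¹·BᵀPA = [2.0719 -0.6721; 1.8129 0.0190]
A−BK = [1.9568 0.1747; -4.1655 -0.3183]
AᵀP(A−BK) = [26.6763 0.4532; 0.4532 0.3083]
P' = Q + AᵀP(A−BK) = [31.1763 -0.2968; -0.2968 0.5583]
tr(P') = 31.7346

31.7346


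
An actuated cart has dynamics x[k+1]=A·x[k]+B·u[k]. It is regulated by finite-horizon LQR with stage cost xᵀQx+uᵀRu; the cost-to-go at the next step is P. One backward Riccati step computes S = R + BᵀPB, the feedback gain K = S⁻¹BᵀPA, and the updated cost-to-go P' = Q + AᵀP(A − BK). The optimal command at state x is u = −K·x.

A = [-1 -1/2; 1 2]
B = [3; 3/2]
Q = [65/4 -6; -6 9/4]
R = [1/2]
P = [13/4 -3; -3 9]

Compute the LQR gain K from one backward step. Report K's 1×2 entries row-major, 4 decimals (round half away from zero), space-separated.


BᵀP = [5.2500 4.5000]
S = R + BᵀPB = [1/2] + [22.5000] = [23.0000]
BᵀPA = [-0.7500 6.3750]
K = S⁻¹·BᵀPA = [-0.0326 0.2772]
A−BK = [-0.9022 -1.3315; 1.0489 1.5842]
AᵀP(A−BK) = [18.2255 27.3329; 27.3329 41.0455]
P' = Q + AᵀP(A−BK) = [34.4755 21.3329; 21.3329 43.2955]
tr(P') = 77.7711

-0.0326 0.2772


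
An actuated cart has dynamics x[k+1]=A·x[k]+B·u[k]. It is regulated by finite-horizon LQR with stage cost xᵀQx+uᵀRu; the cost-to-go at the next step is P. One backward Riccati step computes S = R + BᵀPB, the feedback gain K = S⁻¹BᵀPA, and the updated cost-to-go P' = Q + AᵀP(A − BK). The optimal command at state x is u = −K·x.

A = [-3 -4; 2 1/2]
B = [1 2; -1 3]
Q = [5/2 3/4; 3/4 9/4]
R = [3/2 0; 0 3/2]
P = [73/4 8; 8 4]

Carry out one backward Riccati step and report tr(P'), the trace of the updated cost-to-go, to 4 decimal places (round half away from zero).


BᵀP = [10.2500 4.0000; 60.5000 28.0000]
S = R + BᵀPB = [3/2 0; 0 3/2] + [6.2500 32.5000; 32.5000 205.0000] = [7.7500 32.5000; 32.5000 206.5000]
BᵀPA = [-22.7500 -39.0000; -125.5000 -228.0000]
K = S⁻¹·BᵀPA = [-1.1378 -1.1826; -0.4287 -0.9180]
A−BK = [-1.0048 -0.9814; 2.1482 2.0713]
AᵀP(A−BK) = [4.5662 4.8877; 4.8877 5.5762]
P' = Q + AᵀP(A−BK) = [7.0662 5.6377; 5.6377 7.8262]
tr(P') = 14.8923

14.8923


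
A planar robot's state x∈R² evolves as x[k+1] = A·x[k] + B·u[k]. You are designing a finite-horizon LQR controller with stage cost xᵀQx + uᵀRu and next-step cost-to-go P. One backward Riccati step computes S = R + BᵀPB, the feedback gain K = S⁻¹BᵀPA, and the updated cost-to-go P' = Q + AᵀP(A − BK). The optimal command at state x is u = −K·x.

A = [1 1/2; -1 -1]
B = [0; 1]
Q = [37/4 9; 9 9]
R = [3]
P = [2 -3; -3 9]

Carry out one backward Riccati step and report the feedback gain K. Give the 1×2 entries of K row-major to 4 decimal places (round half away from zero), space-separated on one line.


-1.0000 -0.8750

BᵀP = [-3.0000 9.0000]
S = R + BᵀPB = [3] + [9.0000] = [12.0000]
BᵀPA = [-12.0000 -10.5000]
K = S⁻¹·BᵀPA = [-1.0000 -0.8750]
A−BK = [1.0000 0.5000; 0.0000 -0.1250]
AᵀP(A−BK) = [5.0000 4.0000; 4.0000 3.3125]
P' = Q + AᵀP(A−BK) = [14.2500 13.0000; 13.0000 12.3125]
tr(P') = 26.5625


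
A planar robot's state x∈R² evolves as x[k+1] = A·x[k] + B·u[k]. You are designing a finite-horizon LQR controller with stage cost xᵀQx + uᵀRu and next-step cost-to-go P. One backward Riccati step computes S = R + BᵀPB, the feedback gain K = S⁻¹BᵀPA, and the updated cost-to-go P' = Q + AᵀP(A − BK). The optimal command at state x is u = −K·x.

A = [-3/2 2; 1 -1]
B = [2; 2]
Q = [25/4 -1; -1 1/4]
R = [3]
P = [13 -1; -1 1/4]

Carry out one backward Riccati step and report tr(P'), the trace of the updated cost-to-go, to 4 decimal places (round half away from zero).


BᵀP = [24.0000 -1.5000]
S = R + BᵀPB = [3] + [45.0000] = [48.0000]
BᵀPA = [-37.5000 49.5000]
K = S⁻¹·BᵀPA = [-0.7813 1.0313]
A−BK = [0.0625 -0.0625; 2.5625 -3.0625]
AᵀP(A−BK) = [3.2031 -4.0781; -4.0781 5.2031]
P' = Q + AᵀP(A−BK) = [9.4531 -5.0781; -5.0781 5.4531]
tr(P') = 14.9063

14.9063


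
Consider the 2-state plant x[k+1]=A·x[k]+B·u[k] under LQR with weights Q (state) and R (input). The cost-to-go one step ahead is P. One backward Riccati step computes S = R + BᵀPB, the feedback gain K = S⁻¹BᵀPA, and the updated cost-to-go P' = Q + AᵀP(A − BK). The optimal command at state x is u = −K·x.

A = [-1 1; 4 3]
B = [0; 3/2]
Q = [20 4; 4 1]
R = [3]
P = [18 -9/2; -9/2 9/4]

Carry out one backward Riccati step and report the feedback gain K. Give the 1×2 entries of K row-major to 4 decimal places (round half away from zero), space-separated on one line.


BᵀP = [-6.7500 3.3750]
S = R + BᵀPB = [3] + [5.0625] = [8.0625]
BᵀPA = [20.2500 3.3750]
K = S⁻¹·BᵀPA = [2.5116 0.4186]
A−BK = [-1.0000 1.0000; 0.2326 2.3721]
AᵀP(A−BK) = [39.1395 -3.9767; -3.9767 9.8372]
P' = Q + AᵀP(A−BK) = [59.1395 0.0233; 0.0233 10.8372]
tr(P') = 69.9767

2.5116 0.4186


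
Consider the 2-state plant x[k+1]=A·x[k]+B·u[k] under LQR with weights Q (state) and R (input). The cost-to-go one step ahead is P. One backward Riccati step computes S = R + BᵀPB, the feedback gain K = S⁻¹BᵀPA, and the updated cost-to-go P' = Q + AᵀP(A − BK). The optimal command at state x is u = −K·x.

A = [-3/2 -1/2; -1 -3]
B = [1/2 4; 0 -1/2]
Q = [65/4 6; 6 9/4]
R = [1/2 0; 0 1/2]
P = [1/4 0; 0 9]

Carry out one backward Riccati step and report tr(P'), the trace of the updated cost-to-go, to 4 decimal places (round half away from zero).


80.4339

BᵀP = [0.1250 0.0000; 1.0000 -4.5000]
S = R + BᵀPB = [1/2 0; 0 1/2] + [0.0625 0.5000; 0.5000 6.2500] = [0.5625 0.5000; 0.5000 6.7500]
BᵀPA = [-0.1875 -0.0625; 3.0000 13.0000]
K = S⁻¹·BᵀPA = [-0.7797 -1.9515; 0.5022 2.0705]
A−BK = [-3.1189 -7.8062; -0.7489 -1.9648]
AᵀP(A−BK) = [7.9097 20.6101; 20.6101 54.0242]
P' = Q + AᵀP(A−BK) = [24.1597 26.6101; 26.6101 56.2742]
tr(P') = 80.4339


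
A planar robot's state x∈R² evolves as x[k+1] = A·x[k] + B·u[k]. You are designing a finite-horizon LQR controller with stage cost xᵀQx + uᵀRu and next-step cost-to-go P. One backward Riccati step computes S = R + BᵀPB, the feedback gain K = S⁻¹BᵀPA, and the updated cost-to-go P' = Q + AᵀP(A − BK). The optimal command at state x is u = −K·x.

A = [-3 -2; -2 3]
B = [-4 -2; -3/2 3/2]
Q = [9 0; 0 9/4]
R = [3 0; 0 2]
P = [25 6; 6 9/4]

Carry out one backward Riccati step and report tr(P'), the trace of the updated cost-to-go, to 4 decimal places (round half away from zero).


BᵀP = [-109.0000 -27.3750; -41.0000 -8.6250]
S = R + BᵀPB = [3 0; 0 2] + [477.0625 176.9375; 176.9375 69.0625] = [480.0625 176.9375; 176.9375 71.0625]
BᵀPA = [381.7500 135.8750; 140.2500 56.1250]
K = S⁻¹·BᵀPA = [0.8237 -0.0979; -0.0773 1.0337]
A−BK = [0.1402 -0.3244; -0.6484 1.3026]
AᵀP(A−BK) = [2.3940 -1.0815; -1.0815 3.5436]
P' = Q + AᵀP(A−BK) = [11.3940 -1.0815; -1.0815 5.7936]
tr(P') = 17.1876

17.1876


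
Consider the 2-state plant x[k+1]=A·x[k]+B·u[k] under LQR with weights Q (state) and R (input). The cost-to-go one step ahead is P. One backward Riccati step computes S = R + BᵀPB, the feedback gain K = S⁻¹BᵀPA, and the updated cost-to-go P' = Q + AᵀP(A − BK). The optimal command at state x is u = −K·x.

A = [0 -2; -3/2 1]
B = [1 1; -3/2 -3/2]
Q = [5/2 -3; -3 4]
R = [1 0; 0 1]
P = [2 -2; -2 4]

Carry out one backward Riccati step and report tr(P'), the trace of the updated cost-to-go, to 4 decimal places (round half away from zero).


BᵀP = [5.0000 -8.0000; 5.0000 -8.0000]
S = R + BᵀPB = [1 0; 0 1] + [17.0000 17.0000; 17.0000 17.0000] = [18.0000 17.0000; 17.0000 18.0000]
BᵀPA = [12.0000 -18.0000; 12.0000 -18.0000]
K = S⁻¹·BᵀPA = [0.3429 -0.5143; 0.3429 -0.5143]
A−BK = [-0.6857 -0.9714; -0.4714 -0.5429]
AᵀP(A−BK) = [0.7714 0.3429; 0.3429 1.4857]
P' = Q + AᵀP(A−BK) = [3.2714 -2.6571; -2.6571 5.4857]
tr(P') = 8.7571

8.7571


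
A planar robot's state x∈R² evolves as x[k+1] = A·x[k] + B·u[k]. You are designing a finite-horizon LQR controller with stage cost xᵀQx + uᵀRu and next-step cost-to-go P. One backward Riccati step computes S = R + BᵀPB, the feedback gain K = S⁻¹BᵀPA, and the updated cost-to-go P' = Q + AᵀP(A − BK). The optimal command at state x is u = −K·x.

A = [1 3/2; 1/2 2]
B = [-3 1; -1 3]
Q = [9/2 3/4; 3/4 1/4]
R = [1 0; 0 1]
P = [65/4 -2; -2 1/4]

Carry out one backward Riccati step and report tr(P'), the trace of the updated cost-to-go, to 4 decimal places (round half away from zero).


5.0372

BᵀP = [-46.7500 5.7500; 10.2500 -1.2500]
S = R + BᵀPB = [1 0; 0 1] + [134.5000 -29.5000; -29.5000 6.5000] = [135.5000 -29.5000; -29.5000 7.5000]
BᵀPA = [-43.8750 -58.6250; 9.6250 12.8750]
K = S⁻¹·BᵀPA = [-0.3091 -0.4101; 0.0676 0.1036]
A−BK = [0.0051 0.1661; -0.0120 1.2791]
AᵀP(A−BK) = [0.1008 0.1346; 0.1346 0.1864]
P' = Q + AᵀP(A−BK) = [4.6008 0.8846; 0.8846 0.4364]
tr(P') = 5.0372


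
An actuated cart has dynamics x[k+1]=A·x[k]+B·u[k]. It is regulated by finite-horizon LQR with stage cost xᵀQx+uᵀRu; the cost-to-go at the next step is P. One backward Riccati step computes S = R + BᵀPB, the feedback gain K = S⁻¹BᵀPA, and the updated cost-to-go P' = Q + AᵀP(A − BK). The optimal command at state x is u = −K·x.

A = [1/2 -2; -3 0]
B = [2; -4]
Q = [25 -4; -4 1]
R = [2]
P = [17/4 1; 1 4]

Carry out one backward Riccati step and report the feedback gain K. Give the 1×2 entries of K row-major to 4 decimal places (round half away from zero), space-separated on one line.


BᵀP = [4.5000 -14.0000]
S = R + BᵀPB = [2] + [65.0000] = [67.0000]
BᵀPA = [44.2500 -9.0000]
K = S⁻¹·BᵀPA = [0.6604 -0.1343]
A−BK = [-0.8209 -1.7313; -0.3582 -0.5373]
AᵀP(A−BK) = [4.8377 7.6940; 7.6940 15.7910]
P' = Q + AᵀP(A−BK) = [29.8377 3.6940; 3.6940 16.7910]
tr(P') = 46.6287

0.6604 -0.1343


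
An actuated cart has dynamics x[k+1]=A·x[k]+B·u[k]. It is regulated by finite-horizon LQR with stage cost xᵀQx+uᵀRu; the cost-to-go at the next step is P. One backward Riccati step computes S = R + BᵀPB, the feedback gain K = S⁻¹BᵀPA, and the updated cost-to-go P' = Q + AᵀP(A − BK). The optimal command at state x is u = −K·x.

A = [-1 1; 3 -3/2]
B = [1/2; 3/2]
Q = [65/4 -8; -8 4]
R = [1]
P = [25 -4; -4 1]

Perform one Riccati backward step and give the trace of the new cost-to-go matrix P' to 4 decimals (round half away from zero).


84.1964

BᵀP = [6.5000 -0.5000]
S = R + BᵀPB = [1] + [2.5000] = [3.5000]
BᵀPA = [-8.0000 7.2500]
K = S⁻¹·BᵀPA = [-2.2857 2.0714]
A−BK = [0.1429 -0.0357; 6.4286 -4.6071]
AᵀP(A−BK) = [39.7143 -30.9286; -30.9286 24.2321]
P' = Q + AᵀP(A−BK) = [55.9643 -38.9286; -38.9286 28.2321]
tr(P') = 84.1964


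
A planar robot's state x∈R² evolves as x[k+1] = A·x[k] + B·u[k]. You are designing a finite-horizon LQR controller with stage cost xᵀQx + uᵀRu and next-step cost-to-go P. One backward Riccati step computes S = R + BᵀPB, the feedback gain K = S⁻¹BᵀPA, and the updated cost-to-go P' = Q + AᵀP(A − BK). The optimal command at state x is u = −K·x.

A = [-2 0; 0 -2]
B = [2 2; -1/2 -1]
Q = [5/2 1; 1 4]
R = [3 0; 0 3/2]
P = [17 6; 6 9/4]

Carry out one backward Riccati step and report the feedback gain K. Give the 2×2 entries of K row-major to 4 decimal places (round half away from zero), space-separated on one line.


BᵀP = [31.0000 10.8750; 28.0000 9.7500]
S = R + BᵀPB = [3 0; 0 3/2] + [56.5625 51.1250; 51.1250 46.2500] = [59.5625 51.1250; 51.1250 47.7500]
BᵀPA = [-62.0000 -21.7500; -56.0000 -19.5000]
K = S⁻¹·BᵀPA = [-0.4233 -0.1807; -0.7196 -0.2149]
A−BK = [0.2857 0.7912; -0.9312 -2.3053]
AᵀP(A−BK) = [1.4603 0.7619; 0.7619 0.8791]
P' = Q + AᵀP(A−BK) = [3.9603 1.7619; 1.7619 4.8791]
tr(P') = 8.8394

-0.4233 -0.1807 -0.7196 -0.2149


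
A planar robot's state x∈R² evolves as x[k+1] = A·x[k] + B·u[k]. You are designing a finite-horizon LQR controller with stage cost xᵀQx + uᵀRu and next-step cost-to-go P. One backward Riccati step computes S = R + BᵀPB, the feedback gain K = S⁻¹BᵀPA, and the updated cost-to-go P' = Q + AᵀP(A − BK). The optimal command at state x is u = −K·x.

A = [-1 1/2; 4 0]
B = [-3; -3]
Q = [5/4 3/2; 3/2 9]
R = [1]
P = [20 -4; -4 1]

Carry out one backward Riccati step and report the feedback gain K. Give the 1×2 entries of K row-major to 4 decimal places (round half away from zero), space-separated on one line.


BᵀP = [-48.0000 9.0000]
S = R + BᵀPB = [1] + [117.0000] = [118.0000]
BᵀPA = [84.0000 -24.0000]
K = S⁻¹·BᵀPA = [0.7119 -0.2034]
A−BK = [1.1356 -0.1102; 6.1356 -0.6102]
AᵀP(A−BK) = [8.2034 -0.9153; -0.9153 0.1186]
P' = Q + AᵀP(A−BK) = [9.4534 0.5847; 0.5847 9.1186]
tr(P') = 18.5720

0.7119 -0.2034


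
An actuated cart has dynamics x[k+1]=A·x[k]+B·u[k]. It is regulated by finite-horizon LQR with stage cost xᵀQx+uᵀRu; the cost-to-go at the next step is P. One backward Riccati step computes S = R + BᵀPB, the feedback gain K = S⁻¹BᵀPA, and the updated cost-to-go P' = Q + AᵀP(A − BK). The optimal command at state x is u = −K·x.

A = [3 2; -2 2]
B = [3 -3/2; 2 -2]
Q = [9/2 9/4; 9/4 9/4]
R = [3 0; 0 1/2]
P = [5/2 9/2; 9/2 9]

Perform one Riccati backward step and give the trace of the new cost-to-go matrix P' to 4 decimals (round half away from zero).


BᵀP = [16.5000 31.5000; -12.7500 -24.7500]
S = R + BᵀPB = [3 0; 0 1/2] + [112.5000 -87.7500; -87.7500 68.6250] = [115.5000 -87.7500; -87.7500 69.1250]
BᵀPA = [-13.5000 96.0000; 11.2500 -75.0000]
K = S⁻¹·BᵀPA = [0.1902 0.1929; 0.4042 -0.8402]
A−BK = [3.0357 0.1612; -1.5720 -0.0661]
AᵀP(A−BK) = [2.5205 0.0555; 0.0555 0.4729]
P' = Q + AᵀP(A−BK) = [7.0205 2.3055; 2.3055 2.7229]
tr(P') = 9.7434

9.7434
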